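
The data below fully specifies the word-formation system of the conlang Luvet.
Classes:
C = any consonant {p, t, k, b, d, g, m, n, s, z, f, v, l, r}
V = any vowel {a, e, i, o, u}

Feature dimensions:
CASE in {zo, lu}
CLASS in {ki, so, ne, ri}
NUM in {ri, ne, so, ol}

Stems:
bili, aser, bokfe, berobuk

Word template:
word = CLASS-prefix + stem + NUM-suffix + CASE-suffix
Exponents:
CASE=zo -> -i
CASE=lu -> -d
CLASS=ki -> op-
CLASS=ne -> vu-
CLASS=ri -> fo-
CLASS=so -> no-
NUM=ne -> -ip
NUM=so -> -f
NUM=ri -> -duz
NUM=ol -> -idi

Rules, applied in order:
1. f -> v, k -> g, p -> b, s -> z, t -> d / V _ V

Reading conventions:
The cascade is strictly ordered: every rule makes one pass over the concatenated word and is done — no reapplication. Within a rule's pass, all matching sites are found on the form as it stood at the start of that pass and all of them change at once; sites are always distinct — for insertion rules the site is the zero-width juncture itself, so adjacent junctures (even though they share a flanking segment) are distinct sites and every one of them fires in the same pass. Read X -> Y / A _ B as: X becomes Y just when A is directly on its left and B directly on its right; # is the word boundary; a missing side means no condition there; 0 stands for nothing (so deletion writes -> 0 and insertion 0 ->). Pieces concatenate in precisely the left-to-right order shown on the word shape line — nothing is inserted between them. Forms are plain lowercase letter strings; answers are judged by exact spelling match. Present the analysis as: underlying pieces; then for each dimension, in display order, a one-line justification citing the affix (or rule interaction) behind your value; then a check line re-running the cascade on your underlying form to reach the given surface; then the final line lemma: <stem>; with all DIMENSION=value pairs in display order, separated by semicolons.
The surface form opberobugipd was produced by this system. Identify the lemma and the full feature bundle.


underlying: op-berobuk-ip-d
CASE=lu - signalled by the affix -d
CLASS=ki - signalled by the affix op-
NUM=ne - signalled by the affix -ip
check: opberobukipd -> opberobugipd
lemma: berobuk; CASE=lu; CLASS=ki; NUM=ne


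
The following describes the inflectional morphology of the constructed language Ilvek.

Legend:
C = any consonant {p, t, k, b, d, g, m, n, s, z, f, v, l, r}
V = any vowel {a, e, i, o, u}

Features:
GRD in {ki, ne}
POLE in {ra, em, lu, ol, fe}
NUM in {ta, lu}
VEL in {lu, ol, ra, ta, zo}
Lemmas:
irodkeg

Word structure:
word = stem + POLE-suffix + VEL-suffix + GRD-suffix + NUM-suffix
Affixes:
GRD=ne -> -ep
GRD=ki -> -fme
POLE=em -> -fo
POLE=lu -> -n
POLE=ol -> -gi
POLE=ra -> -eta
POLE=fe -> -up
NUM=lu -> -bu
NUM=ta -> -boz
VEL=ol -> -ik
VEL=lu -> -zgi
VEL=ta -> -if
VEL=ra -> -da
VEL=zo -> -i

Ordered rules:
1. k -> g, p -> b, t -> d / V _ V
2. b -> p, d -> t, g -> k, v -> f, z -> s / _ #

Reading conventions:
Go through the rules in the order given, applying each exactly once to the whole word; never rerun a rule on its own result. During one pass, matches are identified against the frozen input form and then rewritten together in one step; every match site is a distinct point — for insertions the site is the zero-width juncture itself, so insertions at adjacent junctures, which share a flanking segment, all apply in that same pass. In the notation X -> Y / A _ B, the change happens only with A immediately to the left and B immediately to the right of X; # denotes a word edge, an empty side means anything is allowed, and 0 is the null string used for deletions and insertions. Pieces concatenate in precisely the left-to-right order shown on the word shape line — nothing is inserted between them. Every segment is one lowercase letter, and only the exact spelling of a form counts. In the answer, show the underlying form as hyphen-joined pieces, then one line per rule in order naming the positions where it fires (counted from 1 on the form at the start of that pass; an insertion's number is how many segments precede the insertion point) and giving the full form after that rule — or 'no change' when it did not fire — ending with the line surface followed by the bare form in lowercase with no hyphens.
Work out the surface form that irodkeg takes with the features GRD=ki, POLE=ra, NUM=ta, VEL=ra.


underlying: irodkeg-eta-da-fme-boz
1. k -> g, p -> b, t -> d / V _ V: fires at position(s) 9: irodkegedadafmeboz
2. b -> p, d -> t, g -> k, v -> f, z -> s / _ #: fires at position(s) 18: irodkegedadafmebos
surface: irodkegedadafmebos


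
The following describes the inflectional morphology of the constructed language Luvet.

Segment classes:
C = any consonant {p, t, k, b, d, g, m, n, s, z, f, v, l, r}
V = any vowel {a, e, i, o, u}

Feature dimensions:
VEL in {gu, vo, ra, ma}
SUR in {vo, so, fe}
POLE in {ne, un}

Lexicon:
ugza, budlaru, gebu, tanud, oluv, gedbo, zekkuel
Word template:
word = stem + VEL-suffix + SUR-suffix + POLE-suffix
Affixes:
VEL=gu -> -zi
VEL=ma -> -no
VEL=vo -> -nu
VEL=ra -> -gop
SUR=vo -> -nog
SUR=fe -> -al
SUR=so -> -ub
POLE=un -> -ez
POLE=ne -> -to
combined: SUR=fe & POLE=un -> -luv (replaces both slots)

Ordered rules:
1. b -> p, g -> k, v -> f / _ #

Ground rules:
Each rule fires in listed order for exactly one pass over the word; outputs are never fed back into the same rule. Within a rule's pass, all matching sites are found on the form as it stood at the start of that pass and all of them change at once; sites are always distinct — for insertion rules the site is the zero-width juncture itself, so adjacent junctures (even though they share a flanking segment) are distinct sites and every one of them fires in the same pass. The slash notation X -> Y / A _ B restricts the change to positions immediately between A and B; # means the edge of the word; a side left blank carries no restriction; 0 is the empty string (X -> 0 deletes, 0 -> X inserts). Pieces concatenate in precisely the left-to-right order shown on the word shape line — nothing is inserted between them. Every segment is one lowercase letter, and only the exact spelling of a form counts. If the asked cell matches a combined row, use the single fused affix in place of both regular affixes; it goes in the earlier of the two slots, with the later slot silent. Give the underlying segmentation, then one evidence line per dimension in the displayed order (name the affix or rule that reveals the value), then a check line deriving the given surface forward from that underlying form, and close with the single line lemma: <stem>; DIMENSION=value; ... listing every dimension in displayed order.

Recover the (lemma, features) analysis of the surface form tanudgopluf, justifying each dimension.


underlying: tanud-gop-luv
VEL=ra - signalled by the affix -gop
SUR=fe - signalled by the combined affix row
POLE=un - signalled by the combined affix row
check: tanudgopluv -> tanudgopluf
lemma: tanud; VEL=ra; SUR=fe; POLE=un


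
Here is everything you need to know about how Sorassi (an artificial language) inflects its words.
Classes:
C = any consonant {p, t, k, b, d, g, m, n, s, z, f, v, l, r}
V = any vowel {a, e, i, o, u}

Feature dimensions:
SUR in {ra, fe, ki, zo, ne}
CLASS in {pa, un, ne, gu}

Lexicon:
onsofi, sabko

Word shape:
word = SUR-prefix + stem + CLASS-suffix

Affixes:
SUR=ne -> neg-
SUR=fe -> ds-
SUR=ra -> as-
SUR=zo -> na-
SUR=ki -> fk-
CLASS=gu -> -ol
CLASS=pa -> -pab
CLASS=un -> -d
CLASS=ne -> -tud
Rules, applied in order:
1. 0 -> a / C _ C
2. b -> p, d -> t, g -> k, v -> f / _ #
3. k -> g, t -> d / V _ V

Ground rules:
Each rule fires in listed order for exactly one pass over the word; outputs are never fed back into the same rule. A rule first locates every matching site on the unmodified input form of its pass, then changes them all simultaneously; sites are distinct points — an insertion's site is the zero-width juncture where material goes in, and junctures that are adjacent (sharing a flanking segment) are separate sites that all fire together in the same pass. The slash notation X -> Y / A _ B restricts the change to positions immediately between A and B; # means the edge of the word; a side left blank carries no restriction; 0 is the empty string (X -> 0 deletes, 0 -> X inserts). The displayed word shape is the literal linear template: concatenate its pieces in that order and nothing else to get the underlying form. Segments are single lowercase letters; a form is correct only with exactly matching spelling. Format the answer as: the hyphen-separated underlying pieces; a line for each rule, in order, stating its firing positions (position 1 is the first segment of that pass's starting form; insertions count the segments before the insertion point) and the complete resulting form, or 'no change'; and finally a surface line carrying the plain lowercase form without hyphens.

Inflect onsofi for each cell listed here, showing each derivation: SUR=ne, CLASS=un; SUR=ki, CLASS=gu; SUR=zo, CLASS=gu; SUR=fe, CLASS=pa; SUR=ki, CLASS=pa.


cell SUR=ne, CLASS=un:
underlying: neg-onsofi-d
1. 0 -> a / C _ C: inserts after position(s) 5: negonasofid
2. b -> p, d -> t, g -> k, v -> f / _ #: fires at position(s) 11: negonasofit
3. k -> g, t -> d / V _ V: no change
surface: negonasofit

cell SUR=ki, CLASS=gu:
underlying: fk-onsofi-ol
1. 0 -> a / C _ C: inserts after position(s) 1, 4: fakonasofiol
2. b -> p, d -> t, g -> k, v -> f / _ #: no change
3. k -> g, t -> d / V _ V: fires at position(s) 3: fagonasofiol
surface: fagonasofiol

cell SUR=zo, CLASS=gu:
underlying: na-onsofi-ol
1. 0 -> a / C _ C: inserts after position(s) 4: naonasofiol
2. b -> p, d -> t, g -> k, v -> f / _ #: no change
3. k -> g, t -> d / V _ V: no change
surface: naonasofiol

cell SUR=fe, CLASS=pa:
underlying: ds-onsofi-pab
1. 0 -> a / C _ C: inserts after position(s) 1, 4: dasonasofipab
2. b -> p, d -> t, g -> k, v -> f / _ #: fires at position(s) 13: dasonasofipap
3. k -> g, t -> d / V _ V: no change
surface: dasonasofipap

cell SUR=ki, CLASS=pa:
underlying: fk-onsofi-pab
1. 0 -> a / C _ C: inserts after position(s) 1, 4: fakonasofipab
2. b -> p, d -> t, g -> k, v -> f / _ #: fires at position(s) 13: fakonasofipap
3. k -> g, t -> d / V _ V: fires at position(s) 3: fagonasofipap
surface: fagonasofipap


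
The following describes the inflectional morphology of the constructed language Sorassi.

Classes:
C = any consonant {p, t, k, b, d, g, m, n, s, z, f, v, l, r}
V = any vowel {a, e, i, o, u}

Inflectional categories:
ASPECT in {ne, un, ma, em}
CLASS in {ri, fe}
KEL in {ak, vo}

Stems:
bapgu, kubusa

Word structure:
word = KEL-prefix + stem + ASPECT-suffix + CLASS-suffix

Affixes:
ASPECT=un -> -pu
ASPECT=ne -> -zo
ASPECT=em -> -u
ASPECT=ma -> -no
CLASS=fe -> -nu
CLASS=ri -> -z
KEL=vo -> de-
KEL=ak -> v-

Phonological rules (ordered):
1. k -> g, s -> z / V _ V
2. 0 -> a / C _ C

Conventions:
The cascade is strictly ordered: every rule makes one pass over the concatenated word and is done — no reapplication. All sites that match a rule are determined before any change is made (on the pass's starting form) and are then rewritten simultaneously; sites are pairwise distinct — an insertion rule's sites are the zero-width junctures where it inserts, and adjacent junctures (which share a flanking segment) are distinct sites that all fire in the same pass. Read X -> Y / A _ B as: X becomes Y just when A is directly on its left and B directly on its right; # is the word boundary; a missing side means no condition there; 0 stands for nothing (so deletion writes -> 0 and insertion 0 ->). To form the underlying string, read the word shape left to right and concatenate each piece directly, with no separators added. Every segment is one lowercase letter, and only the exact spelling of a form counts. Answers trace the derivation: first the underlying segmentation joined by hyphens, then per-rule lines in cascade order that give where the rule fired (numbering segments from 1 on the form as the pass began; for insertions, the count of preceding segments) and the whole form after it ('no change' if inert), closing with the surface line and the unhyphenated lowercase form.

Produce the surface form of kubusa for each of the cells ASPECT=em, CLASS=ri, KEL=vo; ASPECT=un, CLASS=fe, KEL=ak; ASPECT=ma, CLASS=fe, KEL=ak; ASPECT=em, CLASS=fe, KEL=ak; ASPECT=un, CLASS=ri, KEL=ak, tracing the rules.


cell ASPECT=em, CLASS=ri, KEL=vo:
underlying: de-kubusa-u-z
1. k -> g, s -> z / V _ V: fires at position(s) 3, 7: degubuzauz
2. 0 -> a / C _ C: no change
surface: degubuzauz

cell ASPECT=un, CLASS=fe, KEL=ak:
underlying: v-kubusa-pu-nu
1. k -> g, s -> z / V _ V: fires at position(s) 6: vkubuzapunu
2. 0 -> a / C _ C: inserts after position(s) 1: vakubuzapunu
surface: vakubuzapunu

cell ASPECT=ma, CLASS=fe, KEL=ak:
underlying: v-kubusa-no-nu
1. k -> g, s -> z / V _ V: fires at position(s) 6: vkubuzanonu
2. 0 -> a / C _ C: inserts after position(s) 1: vakubuzanonu
surface: vakubuzanonu

cell ASPECT=em, CLASS=fe, KEL=ak:
underlying: v-kubusa-u-nu
1. k -> g, s -> z / V _ V: fires at position(s) 6: vkubuzaunu
2. 0 -> a / C _ C: inserts after position(s) 1: vakubuzaunu
surface: vakubuzaunu

cell ASPECT=un, CLASS=ri, KEL=ak:
underlying: v-kubusa-pu-z
1. k -> g, s -> z / V _ V: fires at position(s) 6: vkubuzapuz
2. 0 -> a / C _ C: inserts after position(s) 1: vakubuzapuz
surface: vakubuzapuz


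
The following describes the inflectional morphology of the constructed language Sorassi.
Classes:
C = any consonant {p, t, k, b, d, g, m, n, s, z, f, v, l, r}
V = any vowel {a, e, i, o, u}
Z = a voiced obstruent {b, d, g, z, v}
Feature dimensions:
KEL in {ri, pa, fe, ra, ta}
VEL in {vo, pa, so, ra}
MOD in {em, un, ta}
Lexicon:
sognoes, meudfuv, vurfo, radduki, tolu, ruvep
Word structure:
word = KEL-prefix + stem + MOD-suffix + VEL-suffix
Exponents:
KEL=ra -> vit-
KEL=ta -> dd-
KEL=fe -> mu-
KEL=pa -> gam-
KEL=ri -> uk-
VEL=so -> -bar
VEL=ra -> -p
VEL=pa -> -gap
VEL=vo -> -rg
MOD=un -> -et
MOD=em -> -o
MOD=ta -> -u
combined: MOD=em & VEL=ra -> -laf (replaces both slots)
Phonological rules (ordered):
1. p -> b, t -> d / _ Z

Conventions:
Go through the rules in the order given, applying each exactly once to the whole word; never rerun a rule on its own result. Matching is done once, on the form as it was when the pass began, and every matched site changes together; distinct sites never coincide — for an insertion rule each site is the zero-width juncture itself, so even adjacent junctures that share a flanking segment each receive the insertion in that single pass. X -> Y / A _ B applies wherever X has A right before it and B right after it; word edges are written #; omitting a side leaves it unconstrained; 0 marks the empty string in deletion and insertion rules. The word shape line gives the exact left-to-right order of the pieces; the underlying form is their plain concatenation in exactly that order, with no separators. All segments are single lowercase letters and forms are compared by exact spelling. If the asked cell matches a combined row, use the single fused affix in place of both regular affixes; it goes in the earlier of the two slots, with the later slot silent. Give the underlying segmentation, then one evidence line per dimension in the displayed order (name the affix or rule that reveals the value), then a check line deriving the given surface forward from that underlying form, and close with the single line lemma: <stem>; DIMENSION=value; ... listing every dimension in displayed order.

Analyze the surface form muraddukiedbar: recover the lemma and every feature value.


underlying: mu-radduki-et-bar
KEL=fe - signalled by the affix mu-
VEL=so - signalled by the affix -bar
MOD=un - signalled by the affix -et
check: muraddukietbar -> muraddukiedbar
lemma: radduki; KEL=fe; VEL=so; MOD=un


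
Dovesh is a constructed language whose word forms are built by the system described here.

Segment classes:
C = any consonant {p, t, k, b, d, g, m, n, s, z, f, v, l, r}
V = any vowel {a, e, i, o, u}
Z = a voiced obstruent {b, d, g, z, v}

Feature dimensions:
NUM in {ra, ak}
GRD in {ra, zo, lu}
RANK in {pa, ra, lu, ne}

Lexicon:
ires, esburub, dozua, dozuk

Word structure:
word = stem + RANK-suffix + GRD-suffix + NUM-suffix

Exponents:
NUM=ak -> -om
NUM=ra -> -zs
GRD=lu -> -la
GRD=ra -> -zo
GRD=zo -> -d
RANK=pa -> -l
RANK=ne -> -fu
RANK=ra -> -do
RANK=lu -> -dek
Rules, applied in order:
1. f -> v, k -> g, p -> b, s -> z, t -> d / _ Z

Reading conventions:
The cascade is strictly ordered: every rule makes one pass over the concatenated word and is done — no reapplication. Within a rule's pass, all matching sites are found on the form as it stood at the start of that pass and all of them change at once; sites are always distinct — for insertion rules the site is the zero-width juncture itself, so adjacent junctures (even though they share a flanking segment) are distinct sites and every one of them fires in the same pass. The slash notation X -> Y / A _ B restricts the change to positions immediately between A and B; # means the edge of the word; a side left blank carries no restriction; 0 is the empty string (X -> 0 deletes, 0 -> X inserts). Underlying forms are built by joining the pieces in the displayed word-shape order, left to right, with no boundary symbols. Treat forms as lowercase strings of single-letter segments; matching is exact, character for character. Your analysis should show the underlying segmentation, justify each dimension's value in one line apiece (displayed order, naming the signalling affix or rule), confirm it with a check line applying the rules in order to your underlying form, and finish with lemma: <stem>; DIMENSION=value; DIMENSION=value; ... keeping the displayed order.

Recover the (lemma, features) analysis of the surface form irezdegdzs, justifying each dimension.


underlying: ires-dek-d-zs
NUM=ra - signalled by the affix -zs
GRD=zo - signalled by the affix -d
RANK=lu - signalled by the affix -dek
check: iresdekdzs -> irezdegdzs
lemma: ires; NUM=ra; GRD=zo; RANK=lu


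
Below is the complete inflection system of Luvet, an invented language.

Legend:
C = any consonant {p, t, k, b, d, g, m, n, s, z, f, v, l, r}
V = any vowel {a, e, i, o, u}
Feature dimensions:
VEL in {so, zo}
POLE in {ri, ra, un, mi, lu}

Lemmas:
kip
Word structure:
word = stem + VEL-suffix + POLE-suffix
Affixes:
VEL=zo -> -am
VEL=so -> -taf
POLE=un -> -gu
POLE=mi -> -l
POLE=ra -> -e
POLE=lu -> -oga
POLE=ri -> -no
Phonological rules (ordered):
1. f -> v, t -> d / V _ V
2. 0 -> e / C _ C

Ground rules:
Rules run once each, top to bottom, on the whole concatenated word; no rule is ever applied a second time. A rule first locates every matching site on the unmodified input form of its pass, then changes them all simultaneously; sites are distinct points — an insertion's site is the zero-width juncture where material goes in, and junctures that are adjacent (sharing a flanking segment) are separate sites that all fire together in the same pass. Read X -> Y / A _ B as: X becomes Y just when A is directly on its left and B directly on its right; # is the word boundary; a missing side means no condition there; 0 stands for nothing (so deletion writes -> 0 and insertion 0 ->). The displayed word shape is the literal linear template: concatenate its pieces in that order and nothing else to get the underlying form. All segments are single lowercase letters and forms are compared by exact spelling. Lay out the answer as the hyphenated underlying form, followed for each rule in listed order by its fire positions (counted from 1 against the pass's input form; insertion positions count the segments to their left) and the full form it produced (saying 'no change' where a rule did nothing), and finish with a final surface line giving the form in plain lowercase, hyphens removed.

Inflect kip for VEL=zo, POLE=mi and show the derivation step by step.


underlying: kip-am-l
1. f -> v, t -> d / V _ V: no change
2. 0 -> e / C _ C: inserts after position(s) 5: kipamel
surface: kipamel


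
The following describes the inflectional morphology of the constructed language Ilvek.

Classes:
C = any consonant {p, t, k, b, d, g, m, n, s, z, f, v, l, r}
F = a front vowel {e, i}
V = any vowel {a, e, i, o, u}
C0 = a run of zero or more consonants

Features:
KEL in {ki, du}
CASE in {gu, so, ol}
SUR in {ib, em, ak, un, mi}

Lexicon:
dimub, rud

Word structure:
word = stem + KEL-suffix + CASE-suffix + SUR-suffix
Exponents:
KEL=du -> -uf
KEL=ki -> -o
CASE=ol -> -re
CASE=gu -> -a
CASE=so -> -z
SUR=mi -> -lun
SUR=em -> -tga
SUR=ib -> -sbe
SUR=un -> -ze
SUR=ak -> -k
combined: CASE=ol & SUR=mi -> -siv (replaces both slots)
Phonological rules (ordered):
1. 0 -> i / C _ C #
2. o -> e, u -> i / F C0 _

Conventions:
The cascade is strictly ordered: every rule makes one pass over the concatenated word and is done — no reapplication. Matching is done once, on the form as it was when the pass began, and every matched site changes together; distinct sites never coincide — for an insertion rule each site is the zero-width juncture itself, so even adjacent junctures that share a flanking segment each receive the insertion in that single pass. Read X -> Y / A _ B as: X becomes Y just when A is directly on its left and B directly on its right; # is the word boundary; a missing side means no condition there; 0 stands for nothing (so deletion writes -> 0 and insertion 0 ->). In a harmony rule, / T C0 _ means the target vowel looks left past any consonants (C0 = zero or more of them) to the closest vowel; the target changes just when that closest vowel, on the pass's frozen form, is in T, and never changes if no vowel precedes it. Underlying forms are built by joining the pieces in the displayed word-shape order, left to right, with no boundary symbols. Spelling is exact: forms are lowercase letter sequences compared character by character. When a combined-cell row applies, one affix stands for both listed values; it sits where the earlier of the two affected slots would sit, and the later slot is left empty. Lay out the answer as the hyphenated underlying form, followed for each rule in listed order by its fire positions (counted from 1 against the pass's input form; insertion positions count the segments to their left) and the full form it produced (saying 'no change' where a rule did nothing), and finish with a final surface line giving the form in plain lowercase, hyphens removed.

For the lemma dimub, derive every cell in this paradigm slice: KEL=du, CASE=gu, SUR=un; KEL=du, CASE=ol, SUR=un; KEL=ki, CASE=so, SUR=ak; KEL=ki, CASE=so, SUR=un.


cell KEL=du, CASE=gu, SUR=un:
underlying: dimub-uf-a-ze
1. 0 -> i / C _ C #: no change
2. o -> e, u -> i / F C0 _: fires at position(s) 4: dimibufaze
surface: dimibufaze

cell KEL=du, CASE=ol, SUR=un:
underlying: dimub-uf-re-ze
1. 0 -> i / C _ C #: no change
2. o -> e, u -> i / F C0 _: fires at position(s) 4: dimibufreze
surface: dimibufreze

cell KEL=ki, CASE=so, SUR=ak:
underlying: dimub-o-z-k
1. 0 -> i / C _ C #: inserts after position(s) 7: dimubozik
2. o -> e, u -> i / F C0 _: fires at position(s) 4: dimibozik
surface: dimibozik

cell KEL=ki, CASE=so, SUR=un:
underlying: dimub-o-z-ze
1. 0 -> i / C _ C #: no change
2. o -> e, u -> i / F C0 _: fires at position(s) 4: dimibozze
surface: dimibozze


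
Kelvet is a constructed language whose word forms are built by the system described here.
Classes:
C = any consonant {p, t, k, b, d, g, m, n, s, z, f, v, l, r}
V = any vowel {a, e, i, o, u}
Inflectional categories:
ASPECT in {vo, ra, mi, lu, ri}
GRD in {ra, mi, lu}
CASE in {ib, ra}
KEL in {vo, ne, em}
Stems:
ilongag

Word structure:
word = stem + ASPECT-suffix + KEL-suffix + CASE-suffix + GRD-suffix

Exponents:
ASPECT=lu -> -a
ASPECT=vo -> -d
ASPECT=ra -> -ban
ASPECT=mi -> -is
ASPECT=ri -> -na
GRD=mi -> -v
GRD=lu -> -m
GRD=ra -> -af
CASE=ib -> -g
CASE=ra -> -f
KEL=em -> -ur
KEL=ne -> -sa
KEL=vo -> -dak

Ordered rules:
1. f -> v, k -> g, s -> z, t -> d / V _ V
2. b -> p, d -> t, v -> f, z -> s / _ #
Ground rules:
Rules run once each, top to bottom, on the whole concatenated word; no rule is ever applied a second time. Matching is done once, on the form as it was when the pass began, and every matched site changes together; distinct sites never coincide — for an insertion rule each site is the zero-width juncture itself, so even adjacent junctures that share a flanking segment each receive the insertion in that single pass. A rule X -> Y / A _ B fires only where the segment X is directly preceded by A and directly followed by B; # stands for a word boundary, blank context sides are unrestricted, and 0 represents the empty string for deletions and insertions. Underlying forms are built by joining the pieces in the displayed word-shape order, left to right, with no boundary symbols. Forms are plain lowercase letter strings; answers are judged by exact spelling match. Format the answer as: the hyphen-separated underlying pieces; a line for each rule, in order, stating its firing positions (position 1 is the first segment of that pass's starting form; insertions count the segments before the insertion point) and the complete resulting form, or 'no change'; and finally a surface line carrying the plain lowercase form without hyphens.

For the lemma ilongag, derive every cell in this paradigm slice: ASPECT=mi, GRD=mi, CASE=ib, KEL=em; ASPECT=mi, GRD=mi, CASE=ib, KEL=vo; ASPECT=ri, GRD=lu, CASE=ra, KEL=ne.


cell ASPECT=mi, GRD=mi, CASE=ib, KEL=em:
underlying: ilongag-is-ur-g-v
1. f -> v, k -> g, s -> z, t -> d / V _ V: fires at position(s) 9: ilongagizurgv
2. b -> p, d -> t, v -> f, z -> s / _ #: fires at position(s) 13: ilongagizurgf
surface: ilongagizurgf

cell ASPECT=mi, GRD=mi, CASE=ib, KEL=vo:
underlying: ilongag-is-dak-g-v
1. f -> v, k -> g, s -> z, t -> d / V _ V: no change
2. b -> p, d -> t, v -> f, z -> s / _ #: fires at position(s) 14: ilongagisdakgf
surface: ilongagisdakgf

cell ASPECT=ri, GRD=lu, CASE=ra, KEL=ne:
underlying: ilongag-na-sa-f-m
1. f -> v, k -> g, s -> z, t -> d / V _ V: fires at position(s) 10: ilongagnazafm
2. b -> p, d -> t, v -> f, z -> s / _ #: no change
surface: ilongagnazafm


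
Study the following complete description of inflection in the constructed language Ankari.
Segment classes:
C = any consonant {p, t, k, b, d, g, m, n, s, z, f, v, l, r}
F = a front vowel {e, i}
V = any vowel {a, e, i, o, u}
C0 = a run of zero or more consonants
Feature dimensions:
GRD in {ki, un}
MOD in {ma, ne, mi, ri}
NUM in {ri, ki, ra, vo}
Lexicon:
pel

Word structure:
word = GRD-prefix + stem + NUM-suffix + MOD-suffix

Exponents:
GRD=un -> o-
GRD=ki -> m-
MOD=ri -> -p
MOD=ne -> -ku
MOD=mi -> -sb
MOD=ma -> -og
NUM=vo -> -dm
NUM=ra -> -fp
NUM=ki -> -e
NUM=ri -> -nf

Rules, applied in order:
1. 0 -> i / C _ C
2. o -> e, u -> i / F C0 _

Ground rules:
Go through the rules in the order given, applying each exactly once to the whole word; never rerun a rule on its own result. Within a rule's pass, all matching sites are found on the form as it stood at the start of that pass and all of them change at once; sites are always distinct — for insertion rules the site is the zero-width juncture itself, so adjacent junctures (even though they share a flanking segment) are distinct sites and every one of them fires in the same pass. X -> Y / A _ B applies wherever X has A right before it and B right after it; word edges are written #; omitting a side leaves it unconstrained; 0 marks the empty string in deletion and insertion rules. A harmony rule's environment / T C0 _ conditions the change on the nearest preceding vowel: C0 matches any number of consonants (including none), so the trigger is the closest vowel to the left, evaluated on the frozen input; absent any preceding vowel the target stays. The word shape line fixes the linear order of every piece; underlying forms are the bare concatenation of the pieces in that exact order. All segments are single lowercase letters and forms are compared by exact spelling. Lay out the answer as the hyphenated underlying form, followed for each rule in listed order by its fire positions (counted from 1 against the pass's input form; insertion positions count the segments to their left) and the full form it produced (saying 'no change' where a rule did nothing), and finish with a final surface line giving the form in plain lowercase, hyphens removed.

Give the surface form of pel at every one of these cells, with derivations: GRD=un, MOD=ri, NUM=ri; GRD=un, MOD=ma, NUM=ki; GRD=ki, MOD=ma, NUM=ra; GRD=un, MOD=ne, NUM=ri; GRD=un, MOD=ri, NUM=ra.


cell GRD=un, MOD=ri, NUM=ri:
underlying: o-pel-nf-p
1. 0 -> i / C _ C: inserts after position(s) 4, 5, 6: opelinifip
2. o -> e, u -> i / F C0 _: no change
surface: opelinifip

cell GRD=un, MOD=ma, NUM=ki:
underlying: o-pel-e-og
1. 0 -> i / C _ C: no change
2. o -> e, u -> i / F C0 _: fires at position(s) 6: opeleeg
surface: opeleeg

cell GRD=ki, MOD=ma, NUM=ra:
underlying: m-pel-fp-og
1. 0 -> i / C _ C: inserts after position(s) 1, 4, 5: mipelifipog
2. o -> e, u -> i / F C0 _: fires at position(s) 10: mipelifipeg
surface: mipelifipeg

cell GRD=un, MOD=ne, NUM=ri:
underlying: o-pel-nf-ku
1. 0 -> i / C _ C: inserts after position(s) 4, 5, 6: opelinifiku
2. o -> e, u -> i / F C0 _: fires at position(s) 11: opelinifiki
surface: opelinifiki

cell GRD=un, MOD=ri, NUM=ra:
underlying: o-pel-fp-p
1. 0 -> i / C _ C: inserts after position(s) 4, 5, 6: opelifipip
2. o -> e, u -> i / F C0 _: no change
surface: opelifipip


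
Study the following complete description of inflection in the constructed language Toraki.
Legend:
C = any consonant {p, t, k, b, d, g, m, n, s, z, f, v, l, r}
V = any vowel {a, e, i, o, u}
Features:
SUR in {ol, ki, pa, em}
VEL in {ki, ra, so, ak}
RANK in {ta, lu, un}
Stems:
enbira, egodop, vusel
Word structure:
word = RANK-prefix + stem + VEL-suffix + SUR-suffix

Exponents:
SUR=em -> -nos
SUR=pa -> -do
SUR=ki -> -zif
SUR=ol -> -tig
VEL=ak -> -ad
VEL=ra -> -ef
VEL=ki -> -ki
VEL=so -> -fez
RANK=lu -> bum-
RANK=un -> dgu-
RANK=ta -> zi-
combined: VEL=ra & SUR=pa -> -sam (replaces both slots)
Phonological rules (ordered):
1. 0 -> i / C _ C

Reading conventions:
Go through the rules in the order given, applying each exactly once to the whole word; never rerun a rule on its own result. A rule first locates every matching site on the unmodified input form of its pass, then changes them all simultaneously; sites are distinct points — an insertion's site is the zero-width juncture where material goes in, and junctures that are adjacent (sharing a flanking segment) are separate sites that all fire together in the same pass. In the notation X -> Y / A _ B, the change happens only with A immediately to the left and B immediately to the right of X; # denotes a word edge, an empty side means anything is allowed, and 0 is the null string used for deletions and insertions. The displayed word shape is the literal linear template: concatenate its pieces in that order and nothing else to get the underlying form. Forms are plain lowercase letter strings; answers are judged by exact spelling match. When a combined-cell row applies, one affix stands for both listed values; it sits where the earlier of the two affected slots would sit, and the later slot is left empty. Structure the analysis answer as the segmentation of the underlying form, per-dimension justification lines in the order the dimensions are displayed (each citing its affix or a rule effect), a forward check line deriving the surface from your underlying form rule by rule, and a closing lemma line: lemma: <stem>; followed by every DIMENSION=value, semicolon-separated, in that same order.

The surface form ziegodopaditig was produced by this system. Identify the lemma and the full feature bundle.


underlying: zi-egodop-ad-tig
SUR=ol - signalled by the affix -tig
VEL=ak - signalled by the affix -ad
RANK=ta - signalled by the affix zi-
check: ziegodopadtig -> ziegodopaditig
lemma: egodop; SUR=ol; VEL=ak; RANK=ta


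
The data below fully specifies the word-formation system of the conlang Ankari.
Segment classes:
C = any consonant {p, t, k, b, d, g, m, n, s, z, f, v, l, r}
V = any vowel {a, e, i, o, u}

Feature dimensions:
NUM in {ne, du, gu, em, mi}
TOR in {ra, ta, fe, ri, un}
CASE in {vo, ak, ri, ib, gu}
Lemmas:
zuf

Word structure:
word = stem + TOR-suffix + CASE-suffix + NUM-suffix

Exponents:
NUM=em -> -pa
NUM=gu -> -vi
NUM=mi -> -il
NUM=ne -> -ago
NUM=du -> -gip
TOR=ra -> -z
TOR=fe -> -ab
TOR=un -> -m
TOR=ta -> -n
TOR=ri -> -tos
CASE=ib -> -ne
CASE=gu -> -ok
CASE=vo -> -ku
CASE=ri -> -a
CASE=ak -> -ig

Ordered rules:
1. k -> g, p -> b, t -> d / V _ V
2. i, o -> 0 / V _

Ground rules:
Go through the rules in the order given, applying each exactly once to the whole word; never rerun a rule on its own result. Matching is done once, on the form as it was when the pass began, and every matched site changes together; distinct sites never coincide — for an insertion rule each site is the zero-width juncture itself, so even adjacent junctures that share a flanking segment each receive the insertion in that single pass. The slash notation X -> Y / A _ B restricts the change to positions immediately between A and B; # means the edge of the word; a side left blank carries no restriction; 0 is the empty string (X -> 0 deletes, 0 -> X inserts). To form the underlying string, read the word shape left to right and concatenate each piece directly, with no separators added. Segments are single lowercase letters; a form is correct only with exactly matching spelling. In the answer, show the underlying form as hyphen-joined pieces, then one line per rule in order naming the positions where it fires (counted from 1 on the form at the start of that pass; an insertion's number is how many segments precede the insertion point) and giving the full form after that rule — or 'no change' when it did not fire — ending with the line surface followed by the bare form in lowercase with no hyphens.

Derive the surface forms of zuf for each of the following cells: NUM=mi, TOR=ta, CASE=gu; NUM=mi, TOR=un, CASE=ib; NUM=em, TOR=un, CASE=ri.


cell NUM=mi, TOR=ta, CASE=gu:
underlying: zuf-n-ok-il
1. k -> g, p -> b, t -> d / V _ V: fires at position(s) 6: zufnogil
2. i, o -> 0 / V _: no change
surface: zufnogil

cell NUM=mi, TOR=un, CASE=ib:
underlying: zuf-m-ne-il
1. k -> g, p -> b, t -> d / V _ V: no change
2. i, o -> 0 / V _: fires at position(s) 7: zufmnel
surface: zufmnel

cell NUM=em, TOR=un, CASE=ri:
underlying: zuf-m-a-pa
1. k -> g, p -> b, t -> d / V _ V: fires at position(s) 6: zufmaba
2. i, o -> 0 / V _: no change
surface: zufmaba


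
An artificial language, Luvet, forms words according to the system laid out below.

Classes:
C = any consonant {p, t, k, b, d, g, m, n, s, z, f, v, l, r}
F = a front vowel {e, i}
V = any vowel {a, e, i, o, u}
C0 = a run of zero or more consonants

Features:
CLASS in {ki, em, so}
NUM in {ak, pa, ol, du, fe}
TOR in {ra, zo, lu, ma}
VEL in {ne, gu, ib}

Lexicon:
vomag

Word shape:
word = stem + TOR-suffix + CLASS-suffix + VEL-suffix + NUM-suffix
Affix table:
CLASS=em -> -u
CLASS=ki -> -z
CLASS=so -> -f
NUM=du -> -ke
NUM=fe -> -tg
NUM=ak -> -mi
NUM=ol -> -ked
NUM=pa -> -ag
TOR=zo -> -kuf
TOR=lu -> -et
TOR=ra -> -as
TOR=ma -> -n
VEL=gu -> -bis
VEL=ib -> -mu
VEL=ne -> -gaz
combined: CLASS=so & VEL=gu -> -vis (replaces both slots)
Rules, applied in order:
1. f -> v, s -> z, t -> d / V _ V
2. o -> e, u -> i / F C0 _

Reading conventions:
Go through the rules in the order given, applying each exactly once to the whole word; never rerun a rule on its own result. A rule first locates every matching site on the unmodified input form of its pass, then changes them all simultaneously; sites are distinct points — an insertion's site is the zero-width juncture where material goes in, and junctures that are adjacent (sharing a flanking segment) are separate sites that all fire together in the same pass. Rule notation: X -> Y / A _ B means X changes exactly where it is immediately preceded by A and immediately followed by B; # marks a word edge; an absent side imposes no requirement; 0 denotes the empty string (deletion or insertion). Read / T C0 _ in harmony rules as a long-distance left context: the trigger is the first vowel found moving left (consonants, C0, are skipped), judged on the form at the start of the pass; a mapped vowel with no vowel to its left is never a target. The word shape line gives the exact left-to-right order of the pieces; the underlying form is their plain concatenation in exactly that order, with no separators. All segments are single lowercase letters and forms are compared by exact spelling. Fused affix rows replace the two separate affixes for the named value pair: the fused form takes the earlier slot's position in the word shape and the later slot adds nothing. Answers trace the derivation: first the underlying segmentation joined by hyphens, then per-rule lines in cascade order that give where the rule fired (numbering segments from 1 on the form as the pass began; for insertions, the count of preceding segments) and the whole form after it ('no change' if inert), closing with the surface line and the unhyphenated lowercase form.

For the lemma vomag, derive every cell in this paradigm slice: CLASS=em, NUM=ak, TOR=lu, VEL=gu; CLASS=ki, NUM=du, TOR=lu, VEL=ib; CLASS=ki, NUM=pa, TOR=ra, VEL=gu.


cell CLASS=em, NUM=ak, TOR=lu, VEL=gu:
underlying: vomag-et-u-bis-mi
1. f -> v, s -> z, t -> d / V _ V: fires at position(s) 7: vomagedubismi
2. o -> e, u -> i / F C0 _: fires at position(s) 8: vomagedibismi
surface: vomagedibismi

cell CLASS=ki, NUM=du, TOR=lu, VEL=ib:
underlying: vomag-et-z-mu-ke
1. f -> v, s -> z, t -> d / V _ V: no change
2. o -> e, u -> i / F C0 _: fires at position(s) 10: vomagetzmike
surface: vomagetzmike

cell CLASS=ki, NUM=pa, TOR=ra, VEL=gu:
underlying: vomag-as-z-bis-ag
1. f -> v, s -> z, t -> d / V _ V: fires at position(s) 11: vomagaszbizag
2. o -> e, u -> i / F C0 _: no change
surface: vomagaszbizag


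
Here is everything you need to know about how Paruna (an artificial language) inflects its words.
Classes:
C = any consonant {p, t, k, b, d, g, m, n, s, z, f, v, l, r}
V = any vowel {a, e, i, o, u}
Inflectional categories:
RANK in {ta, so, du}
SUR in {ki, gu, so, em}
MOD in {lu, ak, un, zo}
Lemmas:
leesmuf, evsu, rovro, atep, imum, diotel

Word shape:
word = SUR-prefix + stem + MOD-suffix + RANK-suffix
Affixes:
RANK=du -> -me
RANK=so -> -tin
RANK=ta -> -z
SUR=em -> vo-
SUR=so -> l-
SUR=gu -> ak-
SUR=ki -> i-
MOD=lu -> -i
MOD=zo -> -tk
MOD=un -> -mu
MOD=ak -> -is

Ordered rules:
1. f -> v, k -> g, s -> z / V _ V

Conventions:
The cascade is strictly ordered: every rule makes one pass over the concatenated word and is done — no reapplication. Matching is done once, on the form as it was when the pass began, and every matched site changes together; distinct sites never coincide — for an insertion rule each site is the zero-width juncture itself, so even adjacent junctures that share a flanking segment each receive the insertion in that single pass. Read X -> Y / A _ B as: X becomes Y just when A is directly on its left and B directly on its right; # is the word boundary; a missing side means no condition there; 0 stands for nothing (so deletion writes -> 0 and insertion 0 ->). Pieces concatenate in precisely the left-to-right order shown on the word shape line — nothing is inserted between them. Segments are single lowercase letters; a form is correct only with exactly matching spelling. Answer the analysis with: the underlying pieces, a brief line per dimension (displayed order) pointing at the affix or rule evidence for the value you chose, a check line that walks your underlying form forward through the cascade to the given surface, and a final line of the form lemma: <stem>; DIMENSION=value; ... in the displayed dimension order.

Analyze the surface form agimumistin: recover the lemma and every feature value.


underlying: ak-imum-is-tin
RANK=so - signalled by the affix -tin
SUR=gu - signalled by the affix ak-
MOD=ak - signalled by the affix -is
check: akimumistin -> agimumistin
lemma: imum; RANK=so; SUR=gu; MOD=ak


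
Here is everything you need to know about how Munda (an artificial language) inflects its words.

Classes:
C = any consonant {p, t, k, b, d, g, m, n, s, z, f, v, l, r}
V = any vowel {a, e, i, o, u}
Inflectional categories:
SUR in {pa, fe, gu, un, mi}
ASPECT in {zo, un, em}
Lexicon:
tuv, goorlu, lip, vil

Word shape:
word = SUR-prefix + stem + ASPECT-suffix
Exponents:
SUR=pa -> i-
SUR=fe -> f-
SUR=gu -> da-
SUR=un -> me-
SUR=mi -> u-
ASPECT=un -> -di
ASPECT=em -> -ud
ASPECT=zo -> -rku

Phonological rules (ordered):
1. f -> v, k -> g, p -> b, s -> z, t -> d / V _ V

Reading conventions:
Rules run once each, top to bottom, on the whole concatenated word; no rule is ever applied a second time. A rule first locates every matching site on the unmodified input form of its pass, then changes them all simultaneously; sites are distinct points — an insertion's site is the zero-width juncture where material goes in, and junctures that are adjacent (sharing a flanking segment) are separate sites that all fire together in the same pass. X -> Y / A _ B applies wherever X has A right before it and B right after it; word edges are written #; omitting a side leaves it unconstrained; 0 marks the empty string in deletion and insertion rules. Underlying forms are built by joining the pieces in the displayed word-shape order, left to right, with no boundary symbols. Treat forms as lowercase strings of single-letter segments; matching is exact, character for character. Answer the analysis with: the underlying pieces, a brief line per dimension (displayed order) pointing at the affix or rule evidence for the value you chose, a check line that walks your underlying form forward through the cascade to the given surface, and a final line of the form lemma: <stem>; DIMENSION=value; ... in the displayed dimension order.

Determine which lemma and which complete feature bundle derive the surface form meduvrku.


underlying: me-tuv-rku
SUR=un - signalled by the affix me-
ASPECT=zo - signalled by the affix -rku
check: metuvrku -> meduvrku
lemma: tuv; SUR=un; ASPECT=zo
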